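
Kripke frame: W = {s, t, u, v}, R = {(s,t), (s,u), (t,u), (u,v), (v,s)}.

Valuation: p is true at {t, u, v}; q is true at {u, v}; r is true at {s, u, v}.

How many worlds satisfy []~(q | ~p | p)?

0

s: successors {t, u}; ~(q | ~p | p) there: t:F, u:F. ✗
t: successors {u}; ~(q | ~p | p) there: u:F. ✗
u: successors {v}; ~(q | ~p | p) there: v:F. ✗
v: successors {s}; ~(q | ~p | p) there: s:F. ✗
Satisfying worlds: ∅.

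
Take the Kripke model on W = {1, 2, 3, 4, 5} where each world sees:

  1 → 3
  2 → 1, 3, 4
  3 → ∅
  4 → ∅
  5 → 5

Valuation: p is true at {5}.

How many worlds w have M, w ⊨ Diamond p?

1

1: successors {3}; p there: 3:F. ✗
2: successors {1, 3, 4}; p there: 1:F, 3:F, 4:F. ✗
3: no successors, so Diamond p fails. ✗
4: no successors, so Diamond p fails. ✗
5: successors {5}; p there: 5:T. ✓
Satisfying worlds: {5}.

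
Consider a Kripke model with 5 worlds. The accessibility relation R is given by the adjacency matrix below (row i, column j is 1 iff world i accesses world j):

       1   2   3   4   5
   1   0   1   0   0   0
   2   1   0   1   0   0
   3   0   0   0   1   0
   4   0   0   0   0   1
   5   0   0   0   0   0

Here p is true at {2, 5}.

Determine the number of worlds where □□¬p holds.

3

1: successors {2}; □¬p there: 2:T. ✓
2: successors {1, 3}; □¬p there: 1:F, 3:T. ✗
3: successors {4}; □¬p there: 4:F. ✗
4: successors {5}; □¬p there: 5:T. ✓
5: no successors, so □□¬p holds vacuously. ✓
Satisfying worlds: {1, 4, 5}.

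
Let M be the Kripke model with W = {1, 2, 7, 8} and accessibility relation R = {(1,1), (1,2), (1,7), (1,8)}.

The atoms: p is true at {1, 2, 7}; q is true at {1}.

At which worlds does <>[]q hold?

{1}

1: successors {1, 2, 7, 8}; []q there: 1:F, 2:T, 7:T, 8:T. ✓
2: no successors, so <>[]q fails. ✗
7: no successors, so <>[]q fails. ✗
8: no successors, so <>[]q fails. ✗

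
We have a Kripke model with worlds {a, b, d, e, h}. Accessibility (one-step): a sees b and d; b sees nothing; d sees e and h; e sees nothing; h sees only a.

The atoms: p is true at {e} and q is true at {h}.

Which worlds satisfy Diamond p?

{d}

a: successors {b, d}; p there: b:F, d:F. ✗
b: no successors, so Diamond p fails. ✗
d: successors {e, h}; p there: e:T, h:F. ✓
e: no successors, so Diamond p fails. ✗
h: successors {a}; p there: a:F. ✗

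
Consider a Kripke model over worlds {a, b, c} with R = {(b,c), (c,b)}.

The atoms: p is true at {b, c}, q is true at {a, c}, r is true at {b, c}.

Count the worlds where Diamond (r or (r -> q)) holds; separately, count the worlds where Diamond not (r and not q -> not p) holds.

For Diamond (r or (r -> q)):
a: no successors, so Diamond (r or (r -> q)) fails. ✗
b: successors {c}; r or (r -> q) there: c:T. ✓
c: successors {b}; r or (r -> q) there: b:T. ✓
— 2 worlds.
For Diamond not (r and not q -> not p):
a: no successors, so Diamond not (r and not q -> not p) fails. ✗
b: successors {c}; not (r and not q -> not p) there: c:F. ✗
c: successors {b}; not (r and not q -> not p) there: b:T. ✓
— 1 world.

2 and 1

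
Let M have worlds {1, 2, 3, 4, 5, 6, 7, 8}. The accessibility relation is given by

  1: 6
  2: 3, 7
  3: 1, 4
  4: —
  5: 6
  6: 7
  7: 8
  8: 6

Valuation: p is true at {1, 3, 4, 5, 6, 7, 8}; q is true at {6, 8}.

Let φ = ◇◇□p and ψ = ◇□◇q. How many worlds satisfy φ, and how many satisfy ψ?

For ◇◇□p:
1: successors {6}; ◇□p there: 6:T. ✓
2: successors {3, 7}; ◇□p there: 3:T, 7:T. ✓
3: successors {1, 4}; ◇□p there: 1:T, 4:F. ✓
4: no successors, so ◇◇□p fails. ✗
5: successors {6}; ◇□p there: 6:T. ✓
6: successors {7}; ◇□p there: 7:T. ✓
7: successors {8}; ◇□p there: 8:T. ✓
8: successors {6}; ◇□p there: 6:T. ✓
— 7 worlds.
For ◇□◇q:
1: successors {6}; □◇q there: 6:T. ✓
2: successors {3, 7}; □◇q there: 3:F, 7:T. ✓
3: successors {1, 4}; □◇q there: 1:F, 4:T. ✓
4: no successors, so ◇□◇q fails. ✗
5: successors {6}; □◇q there: 6:T. ✓
6: successors {7}; □◇q there: 7:T. ✓
7: successors {8}; □◇q there: 8:F. ✗
8: successors {6}; □◇q there: 6:T. ✓
— 6 worlds.

7 and 6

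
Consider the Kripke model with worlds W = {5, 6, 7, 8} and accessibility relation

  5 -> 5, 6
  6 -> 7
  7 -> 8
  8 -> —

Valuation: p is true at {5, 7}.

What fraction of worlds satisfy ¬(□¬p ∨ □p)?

5: □¬p ∨ □p is F. ✓
6: □¬p ∨ □p is T. ✗
7: □¬p ∨ □p is T. ✗
8: □¬p ∨ □p is T. ✗
That's 1 of 4 worlds, so 1/4.

1/4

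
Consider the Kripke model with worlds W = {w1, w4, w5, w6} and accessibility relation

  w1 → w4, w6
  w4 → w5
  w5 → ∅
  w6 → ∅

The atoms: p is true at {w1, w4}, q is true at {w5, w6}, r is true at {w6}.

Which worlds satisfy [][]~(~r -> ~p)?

{w4, w5, w6}

w1: successors {w4, w6}; []~(~r -> ~p) there: w4:F, w6:T. ✗
w4: successors {w5}; []~(~r -> ~p) there: w5:T. ✓
w5: no successors, so [][]~(~r -> ~p) holds vacuously. ✓
w6: no successors, so [][]~(~r -> ~p) holds vacuously. ✓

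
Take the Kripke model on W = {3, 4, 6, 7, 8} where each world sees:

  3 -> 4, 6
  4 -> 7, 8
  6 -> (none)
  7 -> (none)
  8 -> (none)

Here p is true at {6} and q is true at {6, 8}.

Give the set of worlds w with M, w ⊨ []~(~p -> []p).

{6, 7, 8}

3: successors {4, 6}; ~(~p -> []p) there: 4:T, 6:F. ✗
4: successors {7, 8}; ~(~p -> []p) there: 7:F, 8:F. ✗
6: no successors, so []~(~p -> []p) holds vacuously. ✓
7: no successors, so []~(~p -> []p) holds vacuously. ✓
8: no successors, so []~(~p -> []p) holds vacuously. ✓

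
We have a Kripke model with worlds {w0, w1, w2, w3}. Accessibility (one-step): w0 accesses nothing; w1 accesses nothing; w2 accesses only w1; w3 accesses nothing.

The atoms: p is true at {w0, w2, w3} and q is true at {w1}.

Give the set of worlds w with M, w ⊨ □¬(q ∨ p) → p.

{w0, w2, w3}

w0: □¬(q ∨ p) is T, p is T. ✓
w1: □¬(q ∨ p) is T, p is F. ✗
w2: □¬(q ∨ p) is F, p is T. ✓
w3: □¬(q ∨ p) is T, p is T. ✓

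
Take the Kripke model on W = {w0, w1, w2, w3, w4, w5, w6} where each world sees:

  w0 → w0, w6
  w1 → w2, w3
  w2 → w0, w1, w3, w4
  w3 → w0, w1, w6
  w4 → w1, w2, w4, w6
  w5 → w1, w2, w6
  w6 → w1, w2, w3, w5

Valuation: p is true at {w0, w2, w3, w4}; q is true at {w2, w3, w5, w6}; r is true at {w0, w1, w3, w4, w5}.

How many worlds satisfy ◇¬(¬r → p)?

w0: successors {w0, w6}; ¬(¬r → p) there: w0:F, w6:T. ✓
w1: successors {w2, w3}; ¬(¬r → p) there: w2:F, w3:F. ✗
w2: successors {w0, w1, w3, w4}; ¬(¬r → p) there: w0:F, w1:F, w3:F, w4:F. ✗
w3: successors {w0, w1, w6}; ¬(¬r → p) there: w0:F, w1:F, w6:T. ✓
w4: successors {w1, w2, w4, w6}; ¬(¬r → p) there: w1:F, w2:F, w4:F, w6:T. ✓
w5: successors {w1, w2, w6}; ¬(¬r → p) there: w1:F, w2:F, w6:T. ✓
w6: successors {w1, w2, w3, w5}; ¬(¬r → p) there: w1:F, w2:F, w3:F, w5:F. ✗
Satisfying worlds: {w0, w3, w4, w5}.

4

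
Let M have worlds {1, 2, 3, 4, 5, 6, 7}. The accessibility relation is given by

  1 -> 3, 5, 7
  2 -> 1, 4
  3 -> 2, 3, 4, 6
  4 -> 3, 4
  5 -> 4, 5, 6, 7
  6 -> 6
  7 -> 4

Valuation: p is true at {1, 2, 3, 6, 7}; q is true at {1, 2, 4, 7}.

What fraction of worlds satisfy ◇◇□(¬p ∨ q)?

5/7

1: successors {3, 5, 7}; ◇□(¬p ∨ q) there: 3:T, 5:T, 7:F. ✓
2: successors {1, 4}; ◇□(¬p ∨ q) there: 1:T, 4:F. ✓
3: successors {2, 3, 4, 6}; ◇□(¬p ∨ q) there: 2:F, 3:T, 4:F, 6:F. ✓
4: successors {3, 4}; ◇□(¬p ∨ q) there: 3:T, 4:F. ✓
5: successors {4, 5, 6, 7}; ◇□(¬p ∨ q) there: 4:F, 5:T, 6:F, 7:F. ✓
6: successors {6}; ◇□(¬p ∨ q) there: 6:F. ✗
7: successors {4}; ◇□(¬p ∨ q) there: 4:F. ✗
That's 5 of 7 worlds, so 5/7.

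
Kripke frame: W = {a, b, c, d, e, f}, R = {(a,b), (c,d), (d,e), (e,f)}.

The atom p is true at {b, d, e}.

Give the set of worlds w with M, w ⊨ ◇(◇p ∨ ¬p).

{c, e}

a: successors {b}; ◇p ∨ ¬p there: b:F. ✗
b: no successors, so ◇(◇p ∨ ¬p) fails. ✗
c: successors {d}; ◇p ∨ ¬p there: d:T. ✓
d: successors {e}; ◇p ∨ ¬p there: e:F. ✗
e: successors {f}; ◇p ∨ ¬p there: f:T. ✓
f: no successors, so ◇(◇p ∨ ¬p) fails. ✗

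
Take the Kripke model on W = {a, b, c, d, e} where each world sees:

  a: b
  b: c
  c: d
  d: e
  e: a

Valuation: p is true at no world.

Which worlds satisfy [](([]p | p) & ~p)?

∅

a: successors {b}; ([]p | p) & ~p there: b:F. ✗
b: successors {c}; ([]p | p) & ~p there: c:F. ✗
c: successors {d}; ([]p | p) & ~p there: d:F. ✗
d: successors {e}; ([]p | p) & ~p there: e:F. ✗
e: successors {a}; ([]p | p) & ~p there: a:F. ✗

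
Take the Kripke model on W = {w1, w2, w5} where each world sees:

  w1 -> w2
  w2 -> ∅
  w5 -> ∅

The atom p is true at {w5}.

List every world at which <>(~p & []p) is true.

w1: successors {w2}; ~p & []p there: w2:T. ✓
w2: no successors, so <>(~p & []p) fails. ✗
w5: no successors, so <>(~p & []p) fails. ✗

{w1}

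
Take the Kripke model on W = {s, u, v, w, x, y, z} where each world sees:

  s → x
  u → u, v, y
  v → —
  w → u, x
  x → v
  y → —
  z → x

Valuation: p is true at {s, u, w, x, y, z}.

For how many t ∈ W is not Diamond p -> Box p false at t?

1

s: not Diamond p is F, Box p is T. ✓
u: not Diamond p is F, Box p is F. ✓
v: not Diamond p is T, Box p is T. ✓
w: not Diamond p is F, Box p is T. ✓
x: not Diamond p is T, Box p is F. ✗
y: not Diamond p is T, Box p is T. ✓
z: not Diamond p is F, Box p is T. ✓
Satisfying worlds: {s, u, v, w, y, z}.
So not Diamond p -> Box p fails at the other 1 world.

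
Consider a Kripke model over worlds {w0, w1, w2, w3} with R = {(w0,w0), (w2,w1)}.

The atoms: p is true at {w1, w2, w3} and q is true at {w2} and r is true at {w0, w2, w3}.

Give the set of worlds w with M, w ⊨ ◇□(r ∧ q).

w0: successors {w0}; □(r ∧ q) there: w0:F. ✗
w1: no successors, so ◇□(r ∧ q) fails. ✗
w2: successors {w1}; □(r ∧ q) there: w1:T. ✓
w3: no successors, so ◇□(r ∧ q) fails. ✗

{w2}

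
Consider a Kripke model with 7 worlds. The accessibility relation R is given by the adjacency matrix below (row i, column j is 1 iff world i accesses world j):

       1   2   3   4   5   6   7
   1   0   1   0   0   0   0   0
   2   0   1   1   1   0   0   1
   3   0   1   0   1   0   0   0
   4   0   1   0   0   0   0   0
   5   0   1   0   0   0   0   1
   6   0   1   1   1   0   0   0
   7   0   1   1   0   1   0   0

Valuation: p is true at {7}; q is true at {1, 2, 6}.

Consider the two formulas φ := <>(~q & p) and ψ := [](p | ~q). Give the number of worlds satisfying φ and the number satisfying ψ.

For <>(~q & p):
1: successors {2}; ~q & p there: 2:F. ✗
2: successors {2, 3, 4, 7}; ~q & p there: 2:F, 3:F, 4:F, 7:T. ✓
3: successors {2, 4}; ~q & p there: 2:F, 4:F. ✗
4: successors {2}; ~q & p there: 2:F. ✗
5: successors {2, 7}; ~q & p there: 2:F, 7:T. ✓
6: successors {2, 3, 4}; ~q & p there: 2:F, 3:F, 4:F. ✗
7: successors {2, 3, 5}; ~q & p there: 2:F, 3:F, 5:F. ✗
— 2 worlds.
For [](p | ~q):
1: successors {2}; p | ~q there: 2:F. ✗
2: successors {2, 3, 4, 7}; p | ~q there: 2:F, 3:T, 4:T, 7:T. ✗
3: successors {2, 4}; p | ~q there: 2:F, 4:T. ✗
4: successors {2}; p | ~q there: 2:F. ✗
5: successors {2, 7}; p | ~q there: 2:F, 7:T. ✗
6: successors {2, 3, 4}; p | ~q there: 2:F, 3:T, 4:T. ✗
7: successors {2, 3, 5}; p | ~q there: 2:F, 3:T, 5:T. ✗
— 0 worlds.

2 and 0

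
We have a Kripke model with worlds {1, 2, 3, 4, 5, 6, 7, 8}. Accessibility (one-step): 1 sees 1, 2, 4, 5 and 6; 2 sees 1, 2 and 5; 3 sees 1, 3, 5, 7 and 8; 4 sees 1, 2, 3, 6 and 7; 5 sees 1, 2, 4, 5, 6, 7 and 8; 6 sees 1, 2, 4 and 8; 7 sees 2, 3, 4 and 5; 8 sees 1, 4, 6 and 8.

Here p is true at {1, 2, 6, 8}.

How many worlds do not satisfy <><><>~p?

0

1: successors {1, 2, 4, 5, 6}; <><>~p there: 1:T, 2:T, 4:T, 5:T, 6:T. ✓
2: successors {1, 2, 5}; <><>~p there: 1:T, 2:T, 5:T. ✓
3: successors {1, 3, 5, 7, 8}; <><>~p there: 1:T, 3:T, 5:T, 7:T, 8:T. ✓
4: successors {1, 2, 3, 6, 7}; <><>~p there: 1:T, 2:T, 3:T, 6:T, 7:T. ✓
5: successors {1, 2, 4, 5, 6, 7, 8}; <><>~p there: 1:T, 2:T, 4:T, 5:T, 6:T, 7:T, 8:T. ✓
6: successors {1, 2, 4, 8}; <><>~p there: 1:T, 2:T, 4:T, 8:T. ✓
7: successors {2, 3, 4, 5}; <><>~p there: 2:T, 3:T, 4:T, 5:T. ✓
8: successors {1, 4, 6, 8}; <><>~p there: 1:T, 4:T, 6:T, 8:T. ✓
Satisfying worlds: {1, 2, 3, 4, 5, 6, 7, 8}.
So <><><>~p fails at the other 0 worlds.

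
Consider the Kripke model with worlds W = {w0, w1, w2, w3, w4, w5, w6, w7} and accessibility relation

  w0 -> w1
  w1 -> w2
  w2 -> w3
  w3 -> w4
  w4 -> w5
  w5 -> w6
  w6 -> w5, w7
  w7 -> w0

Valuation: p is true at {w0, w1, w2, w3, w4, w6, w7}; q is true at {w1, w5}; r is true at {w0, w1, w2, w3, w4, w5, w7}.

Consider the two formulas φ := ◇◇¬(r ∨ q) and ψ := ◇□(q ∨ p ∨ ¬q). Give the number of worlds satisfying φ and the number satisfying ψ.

2 and 8

For ◇◇¬(r ∨ q):
w0: successors {w1}; ◇¬(r ∨ q) there: w1:F. ✗
w1: successors {w2}; ◇¬(r ∨ q) there: w2:F. ✗
w2: successors {w3}; ◇¬(r ∨ q) there: w3:F. ✗
w3: successors {w4}; ◇¬(r ∨ q) there: w4:F. ✗
w4: successors {w5}; ◇¬(r ∨ q) there: w5:T. ✓
w5: successors {w6}; ◇¬(r ∨ q) there: w6:F. ✗
w6: successors {w5, w7}; ◇¬(r ∨ q) there: w5:T, w7:F. ✓
w7: successors {w0}; ◇¬(r ∨ q) there: w0:F. ✗
— 2 worlds.
For ◇□(q ∨ p ∨ ¬q):
w0: successors {w1}; □(q ∨ p ∨ ¬q) there: w1:T. ✓
w1: successors {w2}; □(q ∨ p ∨ ¬q) there: w2:T. ✓
w2: successors {w3}; □(q ∨ p ∨ ¬q) there: w3:T. ✓
w3: successors {w4}; □(q ∨ p ∨ ¬q) there: w4:T. ✓
w4: successors {w5}; □(q ∨ p ∨ ¬q) there: w5:T. ✓
w5: successors {w6}; □(q ∨ p ∨ ¬q) there: w6:T. ✓
w6: successors {w5, w7}; □(q ∨ p ∨ ¬q) there: w5:T, w7:T. ✓
w7: successors {w0}; □(q ∨ p ∨ ¬q) there: w0:T. ✓
— 8 worlds.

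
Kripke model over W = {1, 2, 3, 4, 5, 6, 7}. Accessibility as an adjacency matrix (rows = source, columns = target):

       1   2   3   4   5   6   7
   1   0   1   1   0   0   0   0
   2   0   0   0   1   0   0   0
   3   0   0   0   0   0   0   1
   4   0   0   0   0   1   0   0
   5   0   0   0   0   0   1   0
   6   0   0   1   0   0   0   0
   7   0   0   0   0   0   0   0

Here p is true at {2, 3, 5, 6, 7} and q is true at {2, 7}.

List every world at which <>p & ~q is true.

1: <>p is T, ~q is T. ✓
2: <>p is F, ~q is F. ✗
3: <>p is T, ~q is T. ✓
4: <>p is T, ~q is T. ✓
5: <>p is T, ~q is T. ✓
6: <>p is T, ~q is T. ✓
7: <>p is F, ~q is F. ✗

{1, 3, 4, 5, 6}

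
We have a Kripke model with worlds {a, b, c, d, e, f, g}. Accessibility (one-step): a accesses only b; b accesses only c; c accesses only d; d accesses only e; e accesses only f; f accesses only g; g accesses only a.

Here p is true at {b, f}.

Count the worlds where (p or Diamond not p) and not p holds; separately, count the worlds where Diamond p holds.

3 and 2

For (p or Diamond not p) and not p:
a: p or Diamond not p is F, not p is T. ✗
b: p or Diamond not p is T, not p is F. ✗
c: p or Diamond not p is T, not p is T. ✓
d: p or Diamond not p is T, not p is T. ✓
e: p or Diamond not p is F, not p is T. ✗
f: p or Diamond not p is T, not p is F. ✗
g: p or Diamond not p is T, not p is T. ✓
— 3 worlds.
For Diamond p:
a: successors {b}; p there: b:T. ✓
b: successors {c}; p there: c:F. ✗
c: successors {d}; p there: d:F. ✗
d: successors {e}; p there: e:F. ✗
e: successors {f}; p there: f:T. ✓
f: successors {g}; p there: g:F. ✗
g: successors {a}; p there: a:F. ✗
— 2 worlds.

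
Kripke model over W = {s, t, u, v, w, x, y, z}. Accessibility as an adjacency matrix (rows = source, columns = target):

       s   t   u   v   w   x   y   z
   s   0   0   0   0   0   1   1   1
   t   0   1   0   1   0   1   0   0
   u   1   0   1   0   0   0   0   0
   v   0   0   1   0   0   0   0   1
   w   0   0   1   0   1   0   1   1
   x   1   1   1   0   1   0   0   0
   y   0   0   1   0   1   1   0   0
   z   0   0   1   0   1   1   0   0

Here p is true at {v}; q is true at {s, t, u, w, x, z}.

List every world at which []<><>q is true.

s: successors {x, y, z}; <><>q there: x:T, y:T, z:T. ✓
t: successors {t, v, x}; <><>q there: t:T, v:T, x:T. ✓
u: successors {s, u}; <><>q there: s:T, u:T. ✓
v: successors {u, z}; <><>q there: u:T, z:T. ✓
w: successors {u, w, y, z}; <><>q there: u:T, w:T, y:T, z:T. ✓
x: successors {s, t, u, w}; <><>q there: s:T, t:T, u:T, w:T. ✓
y: successors {u, w, x}; <><>q there: u:T, w:T, x:T. ✓
z: successors {u, w, x}; <><>q there: u:T, w:T, x:T. ✓

{s, t, u, v, w, x, y, z}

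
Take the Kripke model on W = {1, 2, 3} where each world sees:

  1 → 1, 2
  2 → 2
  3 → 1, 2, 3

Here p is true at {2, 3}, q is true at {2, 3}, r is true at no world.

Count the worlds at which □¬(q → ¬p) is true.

1: successors {1, 2}; ¬(q → ¬p) there: 1:F, 2:T. ✗
2: successors {2}; ¬(q → ¬p) there: 2:T. ✓
3: successors {1, 2, 3}; ¬(q → ¬p) there: 1:F, 2:T, 3:T. ✗
Satisfying worlds: {2}.

1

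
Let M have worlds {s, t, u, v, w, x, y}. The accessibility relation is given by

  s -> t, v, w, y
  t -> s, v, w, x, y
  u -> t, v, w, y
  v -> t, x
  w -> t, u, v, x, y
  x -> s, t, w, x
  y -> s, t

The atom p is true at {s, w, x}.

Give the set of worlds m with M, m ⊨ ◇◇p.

s: successors {t, v, w, y}; ◇p there: t:T, v:T, w:T, y:T. ✓
t: successors {s, v, w, x, y}; ◇p there: s:T, v:T, w:T, x:T, y:T. ✓
u: successors {t, v, w, y}; ◇p there: t:T, v:T, w:T, y:T. ✓
v: successors {t, x}; ◇p there: t:T, x:T. ✓
w: successors {t, u, v, x, y}; ◇p there: t:T, u:T, v:T, x:T, y:T. ✓
x: successors {s, t, w, x}; ◇p there: s:T, t:T, w:T, x:T. ✓
y: successors {s, t}; ◇p there: s:T, t:T. ✓

{s, t, u, v, w, x, y}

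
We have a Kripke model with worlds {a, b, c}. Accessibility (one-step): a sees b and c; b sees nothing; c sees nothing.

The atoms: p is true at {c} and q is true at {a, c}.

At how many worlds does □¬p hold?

2

a: successors {b, c}; ¬p there: b:T, c:F. ✗
b: no successors, so □¬p holds vacuously. ✓
c: no successors, so □¬p holds vacuously. ✓
Satisfying worlds: {b, c}.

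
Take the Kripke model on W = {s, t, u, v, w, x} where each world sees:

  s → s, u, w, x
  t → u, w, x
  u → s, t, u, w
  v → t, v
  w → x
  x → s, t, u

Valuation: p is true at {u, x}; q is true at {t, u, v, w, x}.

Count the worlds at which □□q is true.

1

s: successors {s, u, w, x}; □q there: s:F, u:F, w:T, x:F. ✗
t: successors {u, w, x}; □q there: u:F, w:T, x:F. ✗
u: successors {s, t, u, w}; □q there: s:F, t:T, u:F, w:T. ✗
v: successors {t, v}; □q there: t:T, v:T. ✓
w: successors {x}; □q there: x:F. ✗
x: successors {s, t, u}; □q there: s:F, t:T, u:F. ✗
Satisfying worlds: {v}.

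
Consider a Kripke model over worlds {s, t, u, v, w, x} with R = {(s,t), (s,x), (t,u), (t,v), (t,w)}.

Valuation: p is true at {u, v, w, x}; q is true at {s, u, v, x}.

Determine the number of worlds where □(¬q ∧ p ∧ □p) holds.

4

s: successors {t, x}; ¬q ∧ p ∧ □p there: t:F, x:F. ✗
t: successors {u, v, w}; ¬q ∧ p ∧ □p there: u:F, v:F, w:T. ✗
u: no successors, so □(¬q ∧ p ∧ □p) holds vacuously. ✓
v: no successors, so □(¬q ∧ p ∧ □p) holds vacuously. ✓
w: no successors, so □(¬q ∧ p ∧ □p) holds vacuously. ✓
x: no successors, so □(¬q ∧ p ∧ □p) holds vacuously. ✓
Satisfying worlds: {u, v, w, x}.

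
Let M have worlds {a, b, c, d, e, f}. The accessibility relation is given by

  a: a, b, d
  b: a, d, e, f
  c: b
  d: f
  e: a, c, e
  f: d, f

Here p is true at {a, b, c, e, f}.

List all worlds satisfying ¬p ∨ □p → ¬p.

{a, b, d, f}

a: ¬p ∨ □p is F, ¬p is F. ✓
b: ¬p ∨ □p is F, ¬p is F. ✓
c: ¬p ∨ □p is T, ¬p is F. ✗
d: ¬p ∨ □p is T, ¬p is T. ✓
e: ¬p ∨ □p is T, ¬p is F. ✗
f: ¬p ∨ □p is F, ¬p is F. ✓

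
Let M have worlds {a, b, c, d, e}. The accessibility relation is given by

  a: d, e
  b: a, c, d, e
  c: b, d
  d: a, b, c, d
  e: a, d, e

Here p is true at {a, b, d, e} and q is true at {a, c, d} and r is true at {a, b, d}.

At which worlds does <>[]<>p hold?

a: successors {d, e}; []<>p there: d:T, e:T. ✓
b: successors {a, c, d, e}; []<>p there: a:T, c:T, d:T, e:T. ✓
c: successors {b, d}; []<>p there: b:T, d:T. ✓
d: successors {a, b, c, d}; []<>p there: a:T, b:T, c:T, d:T. ✓
e: successors {a, d, e}; []<>p there: a:T, d:T, e:T. ✓

{a, b, c, d, e}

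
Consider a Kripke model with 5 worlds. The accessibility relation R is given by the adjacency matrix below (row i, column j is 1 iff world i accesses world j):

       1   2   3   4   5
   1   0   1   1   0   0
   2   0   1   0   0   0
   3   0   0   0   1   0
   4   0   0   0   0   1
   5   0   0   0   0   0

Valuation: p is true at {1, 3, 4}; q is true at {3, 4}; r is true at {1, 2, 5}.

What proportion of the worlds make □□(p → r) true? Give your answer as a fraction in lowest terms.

1: successors {2, 3}; □(p → r) there: 2:T, 3:F. ✗
2: successors {2}; □(p → r) there: 2:T. ✓
3: successors {4}; □(p → r) there: 4:T. ✓
4: successors {5}; □(p → r) there: 5:T. ✓
5: no successors, so □□(p → r) holds vacuously. ✓
That's 4 of 5 worlds, so 4/5.

4/5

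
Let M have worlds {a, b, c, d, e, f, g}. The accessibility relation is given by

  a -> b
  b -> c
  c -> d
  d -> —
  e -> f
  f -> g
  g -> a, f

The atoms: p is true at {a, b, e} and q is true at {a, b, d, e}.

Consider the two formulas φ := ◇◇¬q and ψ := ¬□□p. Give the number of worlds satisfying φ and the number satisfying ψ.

4 and 5

For ◇◇¬q:
a: successors {b}; ◇¬q there: b:T. ✓
b: successors {c}; ◇¬q there: c:F. ✗
c: successors {d}; ◇¬q there: d:F. ✗
d: no successors, so ◇◇¬q fails. ✗
e: successors {f}; ◇¬q there: f:T. ✓
f: successors {g}; ◇¬q there: g:T. ✓
g: successors {a, f}; ◇¬q there: a:F, f:T. ✓
— 4 worlds.
For ¬□□p:
a: □□p is F. ✓
b: □□p is F. ✓
c: □□p is T. ✗
d: □□p is T. ✗
e: □□p is F. ✓
f: □□p is F. ✓
g: □□p is F. ✓
— 5 worlds.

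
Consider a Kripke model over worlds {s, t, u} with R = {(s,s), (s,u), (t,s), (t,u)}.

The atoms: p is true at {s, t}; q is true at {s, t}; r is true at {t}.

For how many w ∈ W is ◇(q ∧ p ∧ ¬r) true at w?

2

s: successors {s, u}; q ∧ p ∧ ¬r there: s:T, u:F. ✓
t: successors {s, u}; q ∧ p ∧ ¬r there: s:T, u:F. ✓
u: no successors, so ◇(q ∧ p ∧ ¬r) fails. ✗
Satisfying worlds: {s, t}.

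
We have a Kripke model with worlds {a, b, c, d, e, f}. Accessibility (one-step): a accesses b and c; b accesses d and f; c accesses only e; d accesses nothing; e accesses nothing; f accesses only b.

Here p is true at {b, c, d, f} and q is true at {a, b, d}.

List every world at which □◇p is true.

a: successors {b, c}; ◇p there: b:T, c:F. ✗
b: successors {d, f}; ◇p there: d:F, f:T. ✗
c: successors {e}; ◇p there: e:F. ✗
d: no successors, so □◇p holds vacuously. ✓
e: no successors, so □◇p holds vacuously. ✓
f: successors {b}; ◇p there: b:T. ✓

{d, e, f}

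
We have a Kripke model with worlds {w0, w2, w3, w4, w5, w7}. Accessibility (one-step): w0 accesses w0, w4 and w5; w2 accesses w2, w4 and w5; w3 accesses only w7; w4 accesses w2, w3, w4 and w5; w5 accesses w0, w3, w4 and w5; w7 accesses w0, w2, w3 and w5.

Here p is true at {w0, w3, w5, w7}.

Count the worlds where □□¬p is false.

w0: successors {w0, w4, w5}; □¬p there: w0:F, w4:F, w5:F. ✗
w2: successors {w2, w4, w5}; □¬p there: w2:F, w4:F, w5:F. ✗
w3: successors {w7}; □¬p there: w7:F. ✗
w4: successors {w2, w3, w4, w5}; □¬p there: w2:F, w3:F, w4:F, w5:F. ✗
w5: successors {w0, w3, w4, w5}; □¬p there: w0:F, w3:F, w4:F, w5:F. ✗
w7: successors {w0, w2, w3, w5}; □¬p there: w0:F, w2:F, w3:F, w5:F. ✗
Satisfying worlds: ∅.
So □□¬p fails at the other 6 worlds.

6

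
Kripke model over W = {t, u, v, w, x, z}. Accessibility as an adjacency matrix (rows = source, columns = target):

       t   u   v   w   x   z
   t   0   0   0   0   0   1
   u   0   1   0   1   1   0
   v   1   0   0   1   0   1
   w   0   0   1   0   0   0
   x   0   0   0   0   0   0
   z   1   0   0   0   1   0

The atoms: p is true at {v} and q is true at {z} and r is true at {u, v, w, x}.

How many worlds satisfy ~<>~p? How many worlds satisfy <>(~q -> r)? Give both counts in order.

2 and 5

For ~<>~p:
t: <>~p is T. ✗
u: <>~p is T. ✗
v: <>~p is T. ✗
w: <>~p is F. ✓
x: <>~p is F. ✓
z: <>~p is T. ✗
— 2 worlds.
For <>(~q -> r):
t: successors {z}; ~q -> r there: z:T. ✓
u: successors {u, w, x}; ~q -> r there: u:T, w:T, x:T. ✓
v: successors {t, w, z}; ~q -> r there: t:F, w:T, z:T. ✓
w: successors {v}; ~q -> r there: v:T. ✓
x: no successors, so <>(~q -> r) fails. ✗
z: successors {t, x}; ~q -> r there: t:F, x:T. ✓
— 5 worlds.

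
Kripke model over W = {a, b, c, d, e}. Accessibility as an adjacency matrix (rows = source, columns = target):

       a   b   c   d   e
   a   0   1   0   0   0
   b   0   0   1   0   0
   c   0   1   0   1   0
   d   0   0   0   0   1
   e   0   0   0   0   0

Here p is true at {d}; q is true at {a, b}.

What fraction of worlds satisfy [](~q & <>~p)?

a: successors {b}; ~q & <>~p there: b:F. ✗
b: successors {c}; ~q & <>~p there: c:T. ✓
c: successors {b, d}; ~q & <>~p there: b:F, d:T. ✗
d: successors {e}; ~q & <>~p there: e:F. ✗
e: no successors, so [](~q & <>~p) holds vacuously. ✓
That's 2 of 5 worlds, so 2/5.

2/5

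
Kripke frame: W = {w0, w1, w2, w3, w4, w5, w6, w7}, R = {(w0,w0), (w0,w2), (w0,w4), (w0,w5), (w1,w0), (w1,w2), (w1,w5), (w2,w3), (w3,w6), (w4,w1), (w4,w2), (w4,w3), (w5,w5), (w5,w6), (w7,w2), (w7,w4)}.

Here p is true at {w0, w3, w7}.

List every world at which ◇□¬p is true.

w0: successors {w0, w2, w4, w5}; □¬p there: w0:F, w2:F, w4:F, w5:T. ✓
w1: successors {w0, w2, w5}; □¬p there: w0:F, w2:F, w5:T. ✓
w2: successors {w3}; □¬p there: w3:T. ✓
w3: successors {w6}; □¬p there: w6:T. ✓
w4: successors {w1, w2, w3}; □¬p there: w1:F, w2:F, w3:T. ✓
w5: successors {w5, w6}; □¬p there: w5:T, w6:T. ✓
w6: no successors, so ◇□¬p fails. ✗
w7: successors {w2, w4}; □¬p there: w2:F, w4:F. ✗

{w0, w1, w2, w3, w4, w5}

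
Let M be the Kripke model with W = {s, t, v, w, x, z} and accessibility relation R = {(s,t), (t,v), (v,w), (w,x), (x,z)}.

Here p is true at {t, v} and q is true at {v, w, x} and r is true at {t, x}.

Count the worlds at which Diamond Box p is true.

2

s: successors {t}; Box p there: t:T. ✓
t: successors {v}; Box p there: v:F. ✗
v: successors {w}; Box p there: w:F. ✗
w: successors {x}; Box p there: x:F. ✗
x: successors {z}; Box p there: z:T. ✓
z: no successors, so Diamond Box p fails. ✗
Satisfying worlds: {s, x}.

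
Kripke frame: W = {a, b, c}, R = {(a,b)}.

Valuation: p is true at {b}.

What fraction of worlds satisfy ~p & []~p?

1/3

a: ~p is T, []~p is F. ✗
b: ~p is F, []~p is T. ✗
c: ~p is T, []~p is T. ✓
That's 1 of 3 worlds, so 1/3.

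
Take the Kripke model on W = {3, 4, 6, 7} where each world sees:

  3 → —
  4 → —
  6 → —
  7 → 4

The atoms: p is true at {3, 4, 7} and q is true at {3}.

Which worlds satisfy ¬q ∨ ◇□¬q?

3: ¬q is F, ◇□¬q is F. ✗
4: ¬q is T, ◇□¬q is F. ✓
6: ¬q is T, ◇□¬q is F. ✓
7: ¬q is T, ◇□¬q is T. ✓

{4, 6, 7}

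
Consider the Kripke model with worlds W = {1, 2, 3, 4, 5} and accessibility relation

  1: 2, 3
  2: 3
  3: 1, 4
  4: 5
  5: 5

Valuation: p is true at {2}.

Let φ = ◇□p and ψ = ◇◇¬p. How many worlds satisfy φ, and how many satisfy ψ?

0 and 5

For ◇□p:
1: successors {2, 3}; □p there: 2:F, 3:F. ✗
2: successors {3}; □p there: 3:F. ✗
3: successors {1, 4}; □p there: 1:F, 4:F. ✗
4: successors {5}; □p there: 5:F. ✗
5: successors {5}; □p there: 5:F. ✗
— 0 worlds.
For ◇◇¬p:
1: successors {2, 3}; ◇¬p there: 2:T, 3:T. ✓
2: successors {3}; ◇¬p there: 3:T. ✓
3: successors {1, 4}; ◇¬p there: 1:T, 4:T. ✓
4: successors {5}; ◇¬p there: 5:T. ✓
5: successors {5}; ◇¬p there: 5:T. ✓
— 5 worlds.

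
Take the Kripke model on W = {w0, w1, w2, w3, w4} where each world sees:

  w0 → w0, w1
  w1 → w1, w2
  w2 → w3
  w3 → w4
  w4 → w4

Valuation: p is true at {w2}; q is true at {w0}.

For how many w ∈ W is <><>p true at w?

w0: successors {w0, w1}; <>p there: w0:F, w1:T. ✓
w1: successors {w1, w2}; <>p there: w1:T, w2:F. ✓
w2: successors {w3}; <>p there: w3:F. ✗
w3: successors {w4}; <>p there: w4:F. ✗
w4: successors {w4}; <>p there: w4:F. ✗
Satisfying worlds: {w0, w1}.

2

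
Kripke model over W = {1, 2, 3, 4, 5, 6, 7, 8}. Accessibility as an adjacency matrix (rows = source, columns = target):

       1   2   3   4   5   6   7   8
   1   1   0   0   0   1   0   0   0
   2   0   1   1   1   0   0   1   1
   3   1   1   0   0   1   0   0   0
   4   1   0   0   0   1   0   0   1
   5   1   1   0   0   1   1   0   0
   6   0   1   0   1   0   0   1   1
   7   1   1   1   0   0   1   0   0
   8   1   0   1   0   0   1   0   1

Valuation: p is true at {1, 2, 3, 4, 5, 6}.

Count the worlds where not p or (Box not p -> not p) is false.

1: not p is F, Box not p -> not p is T. ✓
2: not p is F, Box not p -> not p is T. ✓
3: not p is F, Box not p -> not p is T. ✓
4: not p is F, Box not p -> not p is T. ✓
5: not p is F, Box not p -> not p is T. ✓
6: not p is F, Box not p -> not p is T. ✓
7: not p is T, Box not p -> not p is T. ✓
8: not p is T, Box not p -> not p is T. ✓
Satisfying worlds: {1, 2, 3, 4, 5, 6, 7, 8}.
So not p or (Box not p -> not p) fails at the other 0 worlds.

0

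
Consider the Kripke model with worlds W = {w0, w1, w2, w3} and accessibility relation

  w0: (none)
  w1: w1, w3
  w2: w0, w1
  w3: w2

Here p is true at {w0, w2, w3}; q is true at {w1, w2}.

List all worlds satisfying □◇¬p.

{w0, w3}

w0: no successors, so □◇¬p holds vacuously. ✓
w1: successors {w1, w3}; ◇¬p there: w1:T, w3:F. ✗
w2: successors {w0, w1}; ◇¬p there: w0:F, w1:T. ✗
w3: successors {w2}; ◇¬p there: w2:T. ✓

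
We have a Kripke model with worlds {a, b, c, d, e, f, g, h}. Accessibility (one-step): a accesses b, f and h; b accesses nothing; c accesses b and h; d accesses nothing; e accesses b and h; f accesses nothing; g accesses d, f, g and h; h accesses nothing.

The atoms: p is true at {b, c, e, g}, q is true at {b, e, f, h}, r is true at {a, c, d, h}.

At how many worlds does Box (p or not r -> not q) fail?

4

a: successors {b, f, h}; p or not r -> not q there: b:F, f:F, h:T. ✗
b: no successors, so Box (p or not r -> not q) holds vacuously. ✓
c: successors {b, h}; p or not r -> not q there: b:F, h:T. ✗
d: no successors, so Box (p or not r -> not q) holds vacuously. ✓
e: successors {b, h}; p or not r -> not q there: b:F, h:T. ✗
f: no successors, so Box (p or not r -> not q) holds vacuously. ✓
g: successors {d, f, g, h}; p or not r -> not q there: d:T, f:F, g:T, h:T. ✗
h: no successors, so Box (p or not r -> not q) holds vacuously. ✓
Satisfying worlds: {b, d, f, h}.
So Box (p or not r -> not q) fails at the other 4 worlds.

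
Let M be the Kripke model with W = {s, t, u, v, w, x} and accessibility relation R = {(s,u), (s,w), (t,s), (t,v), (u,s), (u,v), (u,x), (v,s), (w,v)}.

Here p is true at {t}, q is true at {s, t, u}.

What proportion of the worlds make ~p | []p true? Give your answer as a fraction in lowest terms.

5/6

s: ~p is T, []p is F. ✓
t: ~p is F, []p is F. ✗
u: ~p is T, []p is F. ✓
v: ~p is T, []p is F. ✓
w: ~p is T, []p is F. ✓
x: ~p is T, []p is T. ✓
That's 5 of 6 worlds, so 5/6.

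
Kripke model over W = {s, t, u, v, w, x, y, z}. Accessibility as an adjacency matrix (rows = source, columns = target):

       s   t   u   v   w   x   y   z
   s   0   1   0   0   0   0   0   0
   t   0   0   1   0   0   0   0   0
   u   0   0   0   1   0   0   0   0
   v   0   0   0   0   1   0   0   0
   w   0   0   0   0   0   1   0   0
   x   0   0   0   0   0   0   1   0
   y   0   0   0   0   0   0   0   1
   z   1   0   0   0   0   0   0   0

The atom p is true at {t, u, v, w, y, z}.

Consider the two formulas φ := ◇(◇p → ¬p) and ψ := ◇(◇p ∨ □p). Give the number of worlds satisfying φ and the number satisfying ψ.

4 and 6

For ◇(◇p → ¬p):
s: successors {t}; ◇p → ¬p there: t:F. ✗
t: successors {u}; ◇p → ¬p there: u:F. ✗
u: successors {v}; ◇p → ¬p there: v:F. ✗
v: successors {w}; ◇p → ¬p there: w:T. ✓
w: successors {x}; ◇p → ¬p there: x:T. ✓
x: successors {y}; ◇p → ¬p there: y:F. ✗
y: successors {z}; ◇p → ¬p there: z:T. ✓
z: successors {s}; ◇p → ¬p there: s:T. ✓
— 4 worlds.
For ◇(◇p ∨ □p):
s: successors {t}; ◇p ∨ □p there: t:T. ✓
t: successors {u}; ◇p ∨ □p there: u:T. ✓
u: successors {v}; ◇p ∨ □p there: v:T. ✓
v: successors {w}; ◇p ∨ □p there: w:F. ✗
w: successors {x}; ◇p ∨ □p there: x:T. ✓
x: successors {y}; ◇p ∨ □p there: y:T. ✓
y: successors {z}; ◇p ∨ □p there: z:F. ✗
z: successors {s}; ◇p ∨ □p there: s:T. ✓
— 6 worlds.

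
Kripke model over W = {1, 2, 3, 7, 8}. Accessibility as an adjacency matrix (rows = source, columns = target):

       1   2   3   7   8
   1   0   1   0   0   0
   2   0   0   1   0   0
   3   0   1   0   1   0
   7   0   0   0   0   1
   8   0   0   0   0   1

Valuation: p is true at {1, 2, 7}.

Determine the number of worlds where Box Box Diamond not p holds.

3

1: successors {2}; Box Diamond not p there: 2:F. ✗
2: successors {3}; Box Diamond not p there: 3:T. ✓
3: successors {2, 7}; Box Diamond not p there: 2:F, 7:T. ✗
7: successors {8}; Box Diamond not p there: 8:T. ✓
8: successors {8}; Box Diamond not p there: 8:T. ✓
Satisfying worlds: {2, 7, 8}.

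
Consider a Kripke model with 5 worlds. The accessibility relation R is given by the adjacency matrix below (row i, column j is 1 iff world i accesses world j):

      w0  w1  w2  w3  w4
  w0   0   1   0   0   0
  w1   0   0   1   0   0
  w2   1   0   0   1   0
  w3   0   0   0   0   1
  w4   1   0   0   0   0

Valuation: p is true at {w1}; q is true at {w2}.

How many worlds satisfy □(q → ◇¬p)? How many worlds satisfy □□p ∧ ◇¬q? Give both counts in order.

For □(q → ◇¬p):
w0: successors {w1}; q → ◇¬p there: w1:T. ✓
w1: successors {w2}; q → ◇¬p there: w2:T. ✓
w2: successors {w0, w3}; q → ◇¬p there: w0:T, w3:T. ✓
w3: successors {w4}; q → ◇¬p there: w4:T. ✓
w4: successors {w0}; q → ◇¬p there: w0:T. ✓
— 5 worlds.
For □□p ∧ ◇¬q:
w0: □□p is F, ◇¬q is T. ✗
w1: □□p is F, ◇¬q is F. ✗
w2: □□p is F, ◇¬q is T. ✗
w3: □□p is F, ◇¬q is T. ✗
w4: □□p is T, ◇¬q is T. ✓
— 1 world.

5 and 1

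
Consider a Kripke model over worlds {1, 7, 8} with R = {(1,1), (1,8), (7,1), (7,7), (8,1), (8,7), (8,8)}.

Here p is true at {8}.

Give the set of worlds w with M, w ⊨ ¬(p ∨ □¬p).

{1}

1: p ∨ □¬p is F. ✓
7: p ∨ □¬p is T. ✗
8: p ∨ □¬p is T. ✗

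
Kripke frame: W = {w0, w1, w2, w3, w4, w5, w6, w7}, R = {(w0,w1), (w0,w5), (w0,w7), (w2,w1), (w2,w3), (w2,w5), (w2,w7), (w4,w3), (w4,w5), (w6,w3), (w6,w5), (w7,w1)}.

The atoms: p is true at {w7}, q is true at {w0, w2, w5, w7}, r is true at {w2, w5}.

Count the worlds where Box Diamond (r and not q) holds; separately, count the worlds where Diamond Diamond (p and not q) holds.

For Box Diamond (r and not q):
w0: successors {w1, w5, w7}; Diamond (r and not q) there: w1:F, w5:F, w7:F. ✗
w1: no successors, so Box Diamond (r and not q) holds vacuously. ✓
w2: successors {w1, w3, w5, w7}; Diamond (r and not q) there: w1:F, w3:F, w5:F, w7:F. ✗
w3: no successors, so Box Diamond (r and not q) holds vacuously. ✓
w4: successors {w3, w5}; Diamond (r and not q) there: w3:F, w5:F. ✗
w5: no successors, so Box Diamond (r and not q) holds vacuously. ✓
w6: successors {w3, w5}; Diamond (r and not q) there: w3:F, w5:F. ✗
w7: successors {w1}; Diamond (r and not q) there: w1:F. ✗
— 3 worlds.
For Diamond Diamond (p and not q):
w0: successors {w1, w5, w7}; Diamond (p and not q) there: w1:F, w5:F, w7:F. ✗
w1: no successors, so Diamond Diamond (p and not q) fails. ✗
w2: successors {w1, w3, w5, w7}; Diamond (p and not q) there: w1:F, w3:F, w5:F, w7:F. ✗
w3: no successors, so Diamond Diamond (p and not q) fails. ✗
w4: successors {w3, w5}; Diamond (p and not q) there: w3:F, w5:F. ✗
w5: no successors, so Diamond Diamond (p and not q) fails. ✗
w6: successors {w3, w5}; Diamond (p and not q) there: w3:F, w5:F. ✗
w7: successors {w1}; Diamond (p and not q) there: w1:F. ✗
— 0 worlds.

3 and 0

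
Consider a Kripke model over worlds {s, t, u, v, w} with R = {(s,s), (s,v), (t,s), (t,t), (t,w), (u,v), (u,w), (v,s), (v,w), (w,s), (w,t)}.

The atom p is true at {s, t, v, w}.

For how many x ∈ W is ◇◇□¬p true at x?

0

s: successors {s, v}; ◇□¬p there: s:F, v:F. ✗
t: successors {s, t, w}; ◇□¬p there: s:F, t:F, w:F. ✗
u: successors {v, w}; ◇□¬p there: v:F, w:F. ✗
v: successors {s, w}; ◇□¬p there: s:F, w:F. ✗
w: successors {s, t}; ◇□¬p there: s:F, t:F. ✗
Satisfying worlds: ∅.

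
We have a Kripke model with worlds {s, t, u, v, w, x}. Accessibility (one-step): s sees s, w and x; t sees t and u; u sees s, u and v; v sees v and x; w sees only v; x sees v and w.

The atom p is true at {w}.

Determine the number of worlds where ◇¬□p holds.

6

s: successors {s, w, x}; ¬□p there: s:T, w:T, x:T. ✓
t: successors {t, u}; ¬□p there: t:T, u:T. ✓
u: successors {s, u, v}; ¬□p there: s:T, u:T, v:T. ✓
v: successors {v, x}; ¬□p there: v:T, x:T. ✓
w: successors {v}; ¬□p there: v:T. ✓
x: successors {v, w}; ¬□p there: v:T, w:T. ✓
Satisfying worlds: {s, t, u, v, w, x}.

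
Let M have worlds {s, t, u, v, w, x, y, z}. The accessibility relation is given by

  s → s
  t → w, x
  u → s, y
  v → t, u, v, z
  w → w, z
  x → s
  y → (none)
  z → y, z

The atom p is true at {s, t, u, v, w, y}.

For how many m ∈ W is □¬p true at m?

s: successors {s}; ¬p there: s:F. ✗
t: successors {w, x}; ¬p there: w:F, x:T. ✗
u: successors {s, y}; ¬p there: s:F, y:F. ✗
v: successors {t, u, v, z}; ¬p there: t:F, u:F, v:F, z:T. ✗
w: successors {w, z}; ¬p there: w:F, z:T. ✗
x: successors {s}; ¬p there: s:F. ✗
y: no successors, so □¬p holds vacuously. ✓
z: successors {y, z}; ¬p there: y:F, z:T. ✗
Satisfying worlds: {y}.

1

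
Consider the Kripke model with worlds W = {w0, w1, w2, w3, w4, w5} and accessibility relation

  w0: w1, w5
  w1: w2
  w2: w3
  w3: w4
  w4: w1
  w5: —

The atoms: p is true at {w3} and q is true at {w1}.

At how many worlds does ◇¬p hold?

4

w0: successors {w1, w5}; ¬p there: w1:T, w5:T. ✓
w1: successors {w2}; ¬p there: w2:T. ✓
w2: successors {w3}; ¬p there: w3:F. ✗
w3: successors {w4}; ¬p there: w4:T. ✓
w4: successors {w1}; ¬p there: w1:T. ✓
w5: no successors, so ◇¬p fails. ✗
Satisfying worlds: {w0, w1, w3, w4}.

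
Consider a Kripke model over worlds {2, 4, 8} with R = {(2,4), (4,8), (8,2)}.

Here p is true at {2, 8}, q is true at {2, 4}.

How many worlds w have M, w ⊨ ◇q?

2: successors {4}; q there: 4:T. ✓
4: successors {8}; q there: 8:F. ✗
8: successors {2}; q there: 2:T. ✓
Satisfying worlds: {2, 8}.

2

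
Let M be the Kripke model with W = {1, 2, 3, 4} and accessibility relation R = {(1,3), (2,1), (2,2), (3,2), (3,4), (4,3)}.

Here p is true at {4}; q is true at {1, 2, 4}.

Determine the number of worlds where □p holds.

1: successors {3}; p there: 3:F. ✗
2: successors {1, 2}; p there: 1:F, 2:F. ✗
3: successors {2, 4}; p there: 2:F, 4:T. ✗
4: successors {3}; p there: 3:F. ✗
Satisfying worlds: ∅.

0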